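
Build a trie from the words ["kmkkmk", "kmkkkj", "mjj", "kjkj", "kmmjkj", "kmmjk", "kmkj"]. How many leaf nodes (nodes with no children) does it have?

Leaves are exactly the stored words that no other stored word extends.
Those words: "kjkj", "kmkj", "kmkkkj", "kmkkmk", "kmmjkj", "mjj"
Leaf count: 6

6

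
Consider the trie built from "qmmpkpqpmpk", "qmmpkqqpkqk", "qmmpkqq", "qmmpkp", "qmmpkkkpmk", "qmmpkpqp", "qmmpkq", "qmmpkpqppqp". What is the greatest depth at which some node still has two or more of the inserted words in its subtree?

The deepest shared node is where two words last agree before diverging.
"qmmpkpqp" and "qmmpkpqpmpk" agree on "qmmpkpqp" (8 characters) before diverging; nothing deeper is shared.
Longest shared-prefix length: 8

8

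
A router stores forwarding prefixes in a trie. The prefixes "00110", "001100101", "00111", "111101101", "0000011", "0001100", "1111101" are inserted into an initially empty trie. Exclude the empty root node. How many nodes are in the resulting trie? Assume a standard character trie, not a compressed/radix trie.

Count nodes per top-level branch (shared prefixes stored once):
  '0'-branch (0000011, 0001100, 00110, 001100101, 00111): 19 nodes
  '1'-branch (111101101, 1111101): 12 nodes
Sum: 31

31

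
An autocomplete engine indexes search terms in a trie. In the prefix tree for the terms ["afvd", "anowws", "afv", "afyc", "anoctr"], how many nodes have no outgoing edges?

A leaf is a node with no children — equivalently, the end of a word that is not a proper prefix of any other stored word.
Those words: "afvd", "afyc", "anoctr", "anowws"
Leaf count: 4

4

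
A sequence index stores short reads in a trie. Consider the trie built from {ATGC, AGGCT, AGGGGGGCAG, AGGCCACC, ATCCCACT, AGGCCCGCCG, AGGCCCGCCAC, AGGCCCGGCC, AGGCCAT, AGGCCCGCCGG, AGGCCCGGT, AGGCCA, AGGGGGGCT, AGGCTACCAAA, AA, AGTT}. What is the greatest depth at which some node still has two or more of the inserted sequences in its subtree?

Look for the deepest trie node that still has at least two words in its subtree.
"AGGCCCGCCG" and "AGGCCCGCCGG" agree on "AGGCCCGCCG" (10 characters) before diverging; nothing deeper is shared.
Longest shared-prefix length: 10

10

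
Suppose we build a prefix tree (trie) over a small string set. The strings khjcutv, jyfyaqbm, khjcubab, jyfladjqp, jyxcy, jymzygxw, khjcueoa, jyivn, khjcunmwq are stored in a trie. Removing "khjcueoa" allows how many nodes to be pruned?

A node on "khjcueoa"'s path can go only if nothing else ends at it or branches off below it.
The suffix "eoa" (3 nodes) is used only by "khjcueoa"; the node for "khjcu" still has the child "t", so pruning stops there.
Nodes removed: 3

3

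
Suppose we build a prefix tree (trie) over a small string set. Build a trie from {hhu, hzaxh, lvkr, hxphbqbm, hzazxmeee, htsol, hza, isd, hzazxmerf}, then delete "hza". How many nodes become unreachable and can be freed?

A node on "hza"'s path can go only if nothing else ends at it or branches off below it.
Every node on "hza" is still needed (e.g. by "hzaxh"), so nothing is freed.
Nodes removed: 0

0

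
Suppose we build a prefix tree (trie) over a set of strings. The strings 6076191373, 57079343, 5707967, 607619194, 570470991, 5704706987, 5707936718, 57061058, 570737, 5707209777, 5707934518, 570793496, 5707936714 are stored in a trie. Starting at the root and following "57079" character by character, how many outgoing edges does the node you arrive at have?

2

Walk "57079" from the root, arriving at one node.
Distinct next characters after "57079": 3, 6.
That node has 2 child edges.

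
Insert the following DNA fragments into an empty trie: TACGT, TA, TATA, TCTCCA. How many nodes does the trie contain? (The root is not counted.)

12

Trie structure (* marks end of a word):
(root)
└─ T
   ├─ A *
   │  ├─ C
   │  │  └─ G
   │  │     └─ T *
   │  └─ T
   │     └─ A *
   └─ C
      └─ T
         └─ C
            └─ C
               └─ A *
Counting every labelled node above: 12.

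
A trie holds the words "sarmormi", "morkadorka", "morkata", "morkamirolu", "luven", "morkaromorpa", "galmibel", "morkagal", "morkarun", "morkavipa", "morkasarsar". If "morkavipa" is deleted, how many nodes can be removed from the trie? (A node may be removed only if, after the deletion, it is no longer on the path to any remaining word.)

Walk "morkavipa" from the leaf back toward the root, removing each node that no remaining word uses.
The suffix "vipa" (4 nodes) is used only by "morkavipa"; the node for "morka" still has the child "d", so pruning stops there.
Nodes removed: 4

4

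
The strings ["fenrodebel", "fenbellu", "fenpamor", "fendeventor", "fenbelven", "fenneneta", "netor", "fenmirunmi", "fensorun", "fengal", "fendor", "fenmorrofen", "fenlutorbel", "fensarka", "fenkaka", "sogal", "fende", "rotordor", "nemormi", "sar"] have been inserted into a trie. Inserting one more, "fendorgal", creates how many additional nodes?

The longest prefix of "fendorgal" already in the trie is "fendor" (length 6).
Each of the 3 remaining characters creates one node.

3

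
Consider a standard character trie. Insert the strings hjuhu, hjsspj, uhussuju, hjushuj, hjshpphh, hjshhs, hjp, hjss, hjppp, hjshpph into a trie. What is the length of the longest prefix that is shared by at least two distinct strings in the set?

7

The deepest shared node is where two words last agree before diverging.
e.g. "hjshpph" and "hjshpphh" share the prefix "hjshpph" of length 7; no pair shares a longer one.
Longest shared-prefix length: 7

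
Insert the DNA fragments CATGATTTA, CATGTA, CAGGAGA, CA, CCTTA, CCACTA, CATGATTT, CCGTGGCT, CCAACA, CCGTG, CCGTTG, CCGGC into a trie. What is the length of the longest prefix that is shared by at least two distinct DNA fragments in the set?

8

Equivalently: take the maximum, over all pairs, of their longest common prefix length.
e.g. "CATGATTT" and "CATGATTTA" share the prefix "CATGATTT" of length 8; no pair shares a longer one.
Longest shared-prefix length: 8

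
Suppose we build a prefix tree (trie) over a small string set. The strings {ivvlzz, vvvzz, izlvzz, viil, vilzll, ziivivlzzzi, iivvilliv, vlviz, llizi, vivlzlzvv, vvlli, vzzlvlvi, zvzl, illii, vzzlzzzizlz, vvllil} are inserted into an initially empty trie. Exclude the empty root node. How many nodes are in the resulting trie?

Insert word by word; a character creates a node only if that edge doesn't already exist:
  "ivvlzz" → 6 new (i, v, v, l, z, z)
  "vvvzz" → 5 new (v, v, v, z, z)
  "izlvzz" → prefix "i" already present; 5 new (z, l, v, z, z)
  "viil" → prefix "v" already present; 3 new (i, i, l)
  "vilzll" → prefix "vi" already present; 4 new (l, z, l, l)
  "ziivivlzzzi" → 11 new (z, i, i, v, i, v, l, z, z, z, i)
  "iivvilliv" → prefix "i" already present; 8 new (i, v, v, i, l, l, i, v)
  "vlviz" → prefix "v" already present; 4 new (l, v, i, z)
  "llizi" → 5 new (l, l, i, z, i)
  "vivlzlzvv" → prefix "vi" already present; 7 new (v, l, z, l, z, v, v)
  "vvlli" → prefix "vv" already present; 3 new (l, l, i)
  "vzzlvlvi" → prefix "v" already present; 7 new (z, z, l, v, l, v, i)
  "zvzl" → prefix "z" already present; 3 new (v, z, l)
  "illii" → prefix "i" already present; 4 new (l, l, i, i)
  "vzzlzzzizlz" → prefix "vzzl" already present; 7 new (z, z, z, i, z, l, z)
  "vvllil" → prefix "vvlli" already present; 1 new (l)
Total nodes = 6 + 5 + 5 + 3 + 4 + 11 + 8 + 4 + 5 + 7 + 3 + 7 + 3 + 4 + 7 + 1 = 83

83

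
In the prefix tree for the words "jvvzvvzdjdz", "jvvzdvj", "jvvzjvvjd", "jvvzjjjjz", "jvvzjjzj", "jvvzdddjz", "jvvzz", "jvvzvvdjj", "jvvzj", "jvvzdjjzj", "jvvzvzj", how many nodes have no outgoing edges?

A leaf is a node with no children — equivalently, the end of a word that is not a proper prefix of any other stored word.
Those words: "jvvzdddjz", "jvvzdjjzj", "jvvzdvj", "jvvzjjjjz", "jvvzjjzj", "jvvzjvvjd", "jvvzvvdjj", "jvvzvvzdjdz", "jvvzvzj", "jvvzz"
Leaf count: 10

10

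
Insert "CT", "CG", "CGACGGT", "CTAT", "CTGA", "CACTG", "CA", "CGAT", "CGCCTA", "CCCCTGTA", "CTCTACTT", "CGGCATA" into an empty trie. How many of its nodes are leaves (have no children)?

9

Leaves are exactly the stored words that no other stored word extends.
Those words: "CACTG", "CCCCTGTA", "CGACGGT", "CGAT", "CGCCTA", "CGGCATA", "CTAT", "CTCTACTT", "CTGA"
Leaf count: 9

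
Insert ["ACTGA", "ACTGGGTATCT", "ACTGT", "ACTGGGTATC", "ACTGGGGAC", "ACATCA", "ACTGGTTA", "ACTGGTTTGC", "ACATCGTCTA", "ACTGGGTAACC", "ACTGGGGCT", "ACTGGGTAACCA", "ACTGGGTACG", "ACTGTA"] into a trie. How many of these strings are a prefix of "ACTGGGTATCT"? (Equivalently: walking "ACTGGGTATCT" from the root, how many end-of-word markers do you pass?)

Traverse "ACTGGGTATCT" character by character; count nodes along the way that are marked as word ends.
Prefixes of the query that are stored words: "ACTGGGTATC", "ACTGGGTATCT"
Count: 2

2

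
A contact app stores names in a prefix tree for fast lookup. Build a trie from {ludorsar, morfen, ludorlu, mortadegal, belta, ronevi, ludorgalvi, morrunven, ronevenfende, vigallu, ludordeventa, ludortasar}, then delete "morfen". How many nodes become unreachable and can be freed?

3

Walk "morfen" from the leaf back toward the root, removing each node that no remaining word uses.
The suffix "fen" (3 nodes) is used only by "morfen"; the node for "mor" still has the child "t", so pruning stops there.
Nodes removed: 3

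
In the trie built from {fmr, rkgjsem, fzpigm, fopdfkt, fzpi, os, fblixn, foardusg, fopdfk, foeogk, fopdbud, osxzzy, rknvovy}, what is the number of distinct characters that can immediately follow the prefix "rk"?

2

Follow the path "rk" to its node, then look at its outgoing edges.
Distinct next characters after "rk": g, n.
That node has 2 child edges.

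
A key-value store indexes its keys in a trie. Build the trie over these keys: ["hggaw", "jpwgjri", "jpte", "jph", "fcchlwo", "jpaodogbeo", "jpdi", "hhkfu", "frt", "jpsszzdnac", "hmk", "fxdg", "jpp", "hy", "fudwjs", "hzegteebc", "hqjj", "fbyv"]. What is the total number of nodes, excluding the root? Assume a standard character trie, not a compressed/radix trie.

72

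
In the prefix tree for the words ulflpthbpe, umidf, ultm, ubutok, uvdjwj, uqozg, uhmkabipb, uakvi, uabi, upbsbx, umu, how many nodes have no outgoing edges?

11

Leaves are exactly the stored words that no other stored word extends.
Those words: "uabi", "uakvi", "ubutok", "uhmkabipb", "ulflpthbpe", "ultm", "umidf", "umu", "upbsbx", "uqozg", "uvdjwj"
Leaf count: 11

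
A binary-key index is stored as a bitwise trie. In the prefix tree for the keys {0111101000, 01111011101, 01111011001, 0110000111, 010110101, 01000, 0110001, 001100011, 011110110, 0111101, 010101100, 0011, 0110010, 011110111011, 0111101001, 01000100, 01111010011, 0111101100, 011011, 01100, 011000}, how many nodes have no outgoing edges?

12

A leaf is a node with no children — equivalently, the end of a word that is not a proper prefix of any other stored word.
Those words: "001100011", "01000100", "010101100", "010110101", "0110000111", "0110001", "0110010", "011011", "0111101000", "01111010011", "01111011001", "011110111011"
Leaf count: 12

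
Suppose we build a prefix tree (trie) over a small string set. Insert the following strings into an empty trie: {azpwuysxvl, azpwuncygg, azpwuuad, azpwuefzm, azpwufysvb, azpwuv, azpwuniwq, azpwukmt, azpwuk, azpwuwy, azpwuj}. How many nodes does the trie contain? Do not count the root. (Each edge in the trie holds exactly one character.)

37

Trace insertions, counting only characters that open a new branch:
  "azpwuysxvl" → 10 new (a, z, p, w, u, y, s, x, v, l)
  "azpwuncygg" → prefix "azpwu" already present; 5 new (n, c, y, g, g)
  "azpwuuad" → prefix "azpwu" already present; 3 new (u, a, d)
  "azpwuefzm" → prefix "azpwu" already present; 4 new (e, f, z, m)
  "azpwufysvb" → prefix "azpwu" already present; 5 new (f, y, s, v, b)
  "azpwuv" → prefix "azpwu" already present; 1 new (v)
  "azpwuniwq" → prefix "azpwun" already present; 3 new (i, w, q)
  "azpwukmt" → prefix "azpwu" already present; 3 new (k, m, t)
  "azpwuk" → prefix "azpwuk" already present; 0 new (none)
  "azpwuwy" → prefix "azpwu" already present; 2 new (w, y)
  "azpwuj" → prefix "azpwu" already present; 1 new (j)
Total nodes = 10 + 5 + 3 + 4 + 5 + 1 + 3 + 3 + 0 + 2 + 1 = 37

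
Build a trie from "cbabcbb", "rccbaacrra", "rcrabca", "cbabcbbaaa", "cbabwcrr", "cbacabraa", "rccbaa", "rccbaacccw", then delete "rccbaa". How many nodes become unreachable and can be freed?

0

A node on "rccbaa"'s path can go only if nothing else ends at it or branches off below it.
Every node on "rccbaa" is still needed (e.g. by "rccbaacrra"), so nothing is freed.
Nodes removed: 0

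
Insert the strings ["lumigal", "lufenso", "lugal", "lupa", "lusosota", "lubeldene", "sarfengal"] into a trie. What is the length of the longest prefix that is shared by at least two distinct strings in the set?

2

The deepest shared node is where two words last agree before diverging.
"lubeldene" and "lufenso" agree on "lu" (2 characters) before diverging; nothing deeper is shared.
Longest shared-prefix length: 2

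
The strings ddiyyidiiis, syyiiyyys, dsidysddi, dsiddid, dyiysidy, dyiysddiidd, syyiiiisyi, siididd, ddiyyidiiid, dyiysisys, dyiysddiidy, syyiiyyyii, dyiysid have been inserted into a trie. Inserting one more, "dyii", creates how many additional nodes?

1

"dyi" is already a path in the trie; the remaining "i" must be added.
New nodes needed: |"dyii"| − 3 = 4 − 3 = 1.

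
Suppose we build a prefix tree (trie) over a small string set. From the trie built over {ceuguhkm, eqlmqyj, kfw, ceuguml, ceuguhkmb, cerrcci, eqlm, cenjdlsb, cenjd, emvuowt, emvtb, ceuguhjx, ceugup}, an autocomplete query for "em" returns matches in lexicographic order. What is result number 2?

emvuowt

Words with prefix "em", in lexicographic order: "emvtb", "emvuowt"
The 2nd is emvuowt.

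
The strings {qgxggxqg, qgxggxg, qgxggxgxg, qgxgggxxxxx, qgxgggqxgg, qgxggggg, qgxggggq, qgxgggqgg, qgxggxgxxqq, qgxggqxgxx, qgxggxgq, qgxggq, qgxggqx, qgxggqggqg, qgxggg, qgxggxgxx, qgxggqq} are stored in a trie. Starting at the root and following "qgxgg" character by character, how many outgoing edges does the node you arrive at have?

3

Follow the path "qgxgg" to its node, then look at its outgoing edges.
Distinct next characters after "qgxgg": g, q, x.
That node has 3 child edges.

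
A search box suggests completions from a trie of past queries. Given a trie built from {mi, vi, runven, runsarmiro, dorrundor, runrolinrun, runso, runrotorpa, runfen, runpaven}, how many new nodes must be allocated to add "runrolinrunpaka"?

The longest prefix of "runrolinrunpaka" already in the trie is "runrolinrun" (length 11).
New nodes needed: |"runrolinrunpaka"| − 11 = 15 − 11 = 4.

4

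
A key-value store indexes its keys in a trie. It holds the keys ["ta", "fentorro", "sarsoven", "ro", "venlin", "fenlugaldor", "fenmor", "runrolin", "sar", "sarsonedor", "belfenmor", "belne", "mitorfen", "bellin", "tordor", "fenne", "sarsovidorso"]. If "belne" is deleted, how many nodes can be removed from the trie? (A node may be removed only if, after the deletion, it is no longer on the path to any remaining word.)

2

After clearing the end-marker at "belne", prune upward until reaching a node still needed by another word.
The suffix "ne" (2 nodes) is used only by "belne"; the node for "bel" still has the child "f", so pruning stops there.
Nodes removed: 2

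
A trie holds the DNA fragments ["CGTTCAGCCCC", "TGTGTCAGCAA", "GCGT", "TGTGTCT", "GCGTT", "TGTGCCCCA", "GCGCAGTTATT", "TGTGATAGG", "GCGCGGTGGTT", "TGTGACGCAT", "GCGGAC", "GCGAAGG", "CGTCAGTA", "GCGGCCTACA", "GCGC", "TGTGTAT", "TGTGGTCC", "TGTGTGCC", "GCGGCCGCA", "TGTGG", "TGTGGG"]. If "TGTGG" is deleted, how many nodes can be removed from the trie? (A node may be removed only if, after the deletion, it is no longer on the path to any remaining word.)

0

Walk "TGTGG" from the leaf back toward the root, removing each node that no remaining word uses.
Every node on "TGTGG" is still needed (e.g. by "TGTGGTCC"), so nothing is freed.
Nodes removed: 0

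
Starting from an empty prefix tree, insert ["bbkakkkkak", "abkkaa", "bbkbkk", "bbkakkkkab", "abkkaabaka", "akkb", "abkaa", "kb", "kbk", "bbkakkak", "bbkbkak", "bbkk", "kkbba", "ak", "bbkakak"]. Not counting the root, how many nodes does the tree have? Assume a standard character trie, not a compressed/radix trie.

Insert word by word; a character creates a node only if that edge doesn't already exist:
  "bbkakkkkak" → 10 new (b, b, k, a, k, k, k, k, a, k)
  "abkkaa" → 6 new (a, b, k, k, a, a)
  "bbkbkk" → prefix "bbk" already present; 3 new (b, k, k)
  "bbkakkkkab" → prefix "bbkakkkka" already present; 1 new (b)
  "abkkaabaka" → prefix "abkkaa" already present; 4 new (b, a, k, a)
  "akkb" → prefix "a" already present; 3 new (k, k, b)
  "abkaa" → prefix "abk" already present; 2 new (a, a)
  "kb" → 2 new (k, b)
  "kbk" → prefix "kb" already present; 1 new (k)
  "bbkakkak" → prefix "bbkakk" already present; 2 new (a, k)
  "bbkbkak" → prefix "bbkbk" already present; 2 new (a, k)
  "bbkk" → prefix "bbk" already present; 1 new (k)
  "kkbba" → prefix "k" already present; 4 new (k, b, b, a)
  "ak" → prefix "ak" already present; 0 new (none)
  "bbkakak" → prefix "bbkak" already present; 2 new (a, k)
Total nodes = 10 + 6 + 3 + 1 + 4 + 3 + 2 + 2 + 1 + 2 + 2 + 1 + 4 + 0 + 2 = 43

43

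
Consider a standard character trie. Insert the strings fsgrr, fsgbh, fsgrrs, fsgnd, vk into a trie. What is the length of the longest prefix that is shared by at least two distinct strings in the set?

Look for the deepest trie node that still has at least two words in its subtree.
e.g. "fsgrr" and "fsgrrs" share the prefix "fsgrr" of length 5; no pair shares a longer one.
Longest shared-prefix length: 5

5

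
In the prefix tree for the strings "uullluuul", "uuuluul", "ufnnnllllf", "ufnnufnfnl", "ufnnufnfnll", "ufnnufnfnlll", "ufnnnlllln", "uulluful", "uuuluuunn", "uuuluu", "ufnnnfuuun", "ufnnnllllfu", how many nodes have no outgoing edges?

8

A leaf is a node with no children — equivalently, the end of a word that is not a proper prefix of any other stored word.
Those words: "ufnnnfuuun", "ufnnnllllfu", "ufnnnlllln", "ufnnufnfnlll", "uullluuul", "uulluful", "uuuluul", "uuuluuunn"
Leaf count: 8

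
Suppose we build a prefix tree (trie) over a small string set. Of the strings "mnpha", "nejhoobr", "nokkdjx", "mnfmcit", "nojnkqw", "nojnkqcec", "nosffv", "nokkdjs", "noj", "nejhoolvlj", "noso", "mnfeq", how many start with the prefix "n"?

Walk to "n"; the words in its subtree are exactly those with that prefix.
Words under "n": nejhoobr, nejhoolvlj, noj, nojnkqcec, nojnkqw, nokkdjs, nokkdjx, nosffv, noso
Count: 9

9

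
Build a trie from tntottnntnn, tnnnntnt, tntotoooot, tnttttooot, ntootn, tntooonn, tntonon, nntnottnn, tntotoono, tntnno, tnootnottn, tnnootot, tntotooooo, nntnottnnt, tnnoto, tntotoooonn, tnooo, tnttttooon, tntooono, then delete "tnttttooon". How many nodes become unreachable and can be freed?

A node on "tnttttooon"'s path can go only if nothing else ends at it or branches off below it.
The suffix "n" (1 node) is used only by "tnttttooon"; the node for "tnttttooo" still has the child "t", so pruning stops there.
Nodes removed: 1

1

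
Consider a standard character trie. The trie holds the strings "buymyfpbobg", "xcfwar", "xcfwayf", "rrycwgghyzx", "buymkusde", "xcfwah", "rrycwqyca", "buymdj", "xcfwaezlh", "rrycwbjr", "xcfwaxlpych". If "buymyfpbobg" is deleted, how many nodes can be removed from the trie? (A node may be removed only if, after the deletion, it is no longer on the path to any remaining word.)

7

A node on "buymyfpbobg"'s path can go only if nothing else ends at it or branches off below it.
The suffix "yfpbobg" (7 nodes) is used only by "buymyfpbobg"; the node for "buym" still has the child "k", so pruning stops there.
Nodes removed: 7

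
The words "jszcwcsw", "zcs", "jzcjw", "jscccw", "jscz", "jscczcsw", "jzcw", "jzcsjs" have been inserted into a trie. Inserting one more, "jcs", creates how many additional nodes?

"j" is already a path in the trie; the remaining "cs" must be added.
So 3 − 1 = 2 new nodes.

2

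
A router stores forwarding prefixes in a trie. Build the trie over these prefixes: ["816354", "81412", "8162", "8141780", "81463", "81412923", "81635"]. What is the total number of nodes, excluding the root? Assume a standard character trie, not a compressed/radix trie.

Trace insertions, counting only characters that open a new branch:
  "816354" → 6 new (8, 1, 6, 3, 5, 4)
  "81412" → prefix "81" already present; 3 new (4, 1, 2)
  "8162" → prefix "816" already present; 1 new (2)
  "8141780" → prefix "8141" already present; 3 new (7, 8, 0)
  "81463" → prefix "814" already present; 2 new (6, 3)
  "81412923" → prefix "81412" already present; 3 new (9, 2, 3)
  "81635" → prefix "81635" already present; 0 new (none)
Total nodes = 6 + 3 + 1 + 3 + 2 + 3 + 0 = 18

18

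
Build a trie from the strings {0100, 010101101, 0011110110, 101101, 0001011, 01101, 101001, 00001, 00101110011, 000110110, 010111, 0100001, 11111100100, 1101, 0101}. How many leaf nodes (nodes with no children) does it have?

13

A leaf is a node with no children — equivalently, the end of a word that is not a proper prefix of any other stored word.
Those words: "00001", "0001011", "000110110", "00101110011", "0011110110", "0100001", "010101101", "010111", "01101", "101001", "101101", "1101", "11111100100"
Leaf count: 13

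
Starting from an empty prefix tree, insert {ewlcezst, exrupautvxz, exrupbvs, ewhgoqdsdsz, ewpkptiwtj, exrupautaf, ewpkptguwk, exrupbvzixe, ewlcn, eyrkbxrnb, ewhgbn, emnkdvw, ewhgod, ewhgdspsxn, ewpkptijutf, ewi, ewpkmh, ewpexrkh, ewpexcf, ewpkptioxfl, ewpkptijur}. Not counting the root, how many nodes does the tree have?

Insert word by word; a character creates a node only if that edge doesn't already exist:
  "ewlcezst" → 8 new (e, w, l, c, e, z, s, t)
  "exrupautvxz" → prefix "e" already present; 10 new (x, r, u, p, a, u, t, v, x, z)
  "exrupbvs" → prefix "exrup" already present; 3 new (b, v, s)
  "ewhgoqdsdsz" → prefix "ew" already present; 9 new (h, g, o, q, d, s, d, s, z)
  "ewpkptiwtj" → prefix "ew" already present; 8 new (p, k, p, t, i, w, t, j)
  "exrupautaf" → prefix "exrupaut" already present; 2 new (a, f)
  "ewpkptguwk" → prefix "ewpkpt" already present; 4 new (g, u, w, k)
  "exrupbvzixe" → prefix "exrupbv" already present; 4 new (z, i, x, e)
  "ewlcn" → prefix "ewlc" already present; 1 new (n)
  "eyrkbxrnb" → prefix "e" already present; 8 new (y, r, k, b, x, r, n, b)
  "ewhgbn" → prefix "ewhg" already present; 2 new (b, n)
  "emnkdvw" → prefix "e" already present; 6 new (m, n, k, d, v, w)
  "ewhgod" → prefix "ewhgo" already present; 1 new (d)
  "ewhgdspsxn" → prefix "ewhg" already present; 6 new (d, s, p, s, x, n)
  "ewpkptijutf" → prefix "ewpkpti" already present; 4 new (j, u, t, f)
  "ewi" → prefix "ew" already present; 1 new (i)
  "ewpkmh" → prefix "ewpk" already present; 2 new (m, h)
  "ewpexrkh" → prefix "ewp" already present; 5 new (e, x, r, k, h)
  "ewpexcf" → prefix "ewpex" already present; 2 new (c, f)
  "ewpkptioxfl" → prefix "ewpkpti" already present; 4 new (o, x, f, l)
  "ewpkptijur" → prefix "ewpkptiju" already present; 1 new (r)
Total nodes = 8 + 10 + 3 + 9 + 8 + 2 + 4 + 4 + 1 + 8 + 2 + 6 + 1 + 6 + 4 + 1 + 2 + 5 + 2 + 4 + 1 = 91

91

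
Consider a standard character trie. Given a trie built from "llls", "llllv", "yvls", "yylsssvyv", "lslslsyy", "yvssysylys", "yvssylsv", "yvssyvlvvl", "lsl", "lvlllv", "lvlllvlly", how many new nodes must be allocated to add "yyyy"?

2

The longest prefix of "yyyy" already in the trie is "yy" (length 2).
New nodes needed: |"yyyy"| − 2 = 4 − 2 = 2.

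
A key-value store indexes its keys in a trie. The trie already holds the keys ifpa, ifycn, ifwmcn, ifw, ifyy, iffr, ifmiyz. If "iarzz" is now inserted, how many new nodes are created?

4

"i" is already a path in the trie; the remaining "arzz" must be added.
Each of the 4 remaining characters creates one node.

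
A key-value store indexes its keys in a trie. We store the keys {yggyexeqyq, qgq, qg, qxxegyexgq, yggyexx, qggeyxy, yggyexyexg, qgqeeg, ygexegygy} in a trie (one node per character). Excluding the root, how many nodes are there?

42

For each word, the new-node count is its length minus the longest prefix already in the trie:
  "yggyexeqyq" → 10 new (y, g, g, y, e, x, e, q, y, q)
  "qgq" → 3 new (q, g, q)
  "qg" → prefix "qg" already present; 0 new (none)
  "qxxegyexgq" → prefix "q" already present; 9 new (x, x, e, g, y, e, x, g, q)
  "yggyexx" → prefix "yggyex" already present; 1 new (x)
  "qggeyxy" → prefix "qg" already present; 5 new (g, e, y, x, y)
  "yggyexyexg" → prefix "yggyex" already present; 4 new (y, e, x, g)
  "qgqeeg" → prefix "qgq" already present; 3 new (e, e, g)
  "ygexegygy" → prefix "yg" already present; 7 new (e, x, e, g, y, g, y)
Total nodes = 10 + 3 + 0 + 9 + 1 + 5 + 4 + 3 + 7 = 42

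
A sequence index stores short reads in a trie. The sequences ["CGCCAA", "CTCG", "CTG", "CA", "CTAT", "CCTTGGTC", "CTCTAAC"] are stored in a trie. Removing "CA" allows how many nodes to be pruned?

1

Walk "CA" from the leaf back toward the root, removing each node that no remaining word uses.
The suffix "A" (1 node) is used only by "CA"; the node for "C" still has the child "G", so pruning stops there.
Nodes removed: 1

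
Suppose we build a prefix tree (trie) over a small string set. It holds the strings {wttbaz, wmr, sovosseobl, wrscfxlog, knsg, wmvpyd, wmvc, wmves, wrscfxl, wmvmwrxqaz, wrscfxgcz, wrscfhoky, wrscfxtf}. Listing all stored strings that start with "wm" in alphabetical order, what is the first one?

Filter for "wm…" and sort: "wmr", "wmvc", "wmves", "wmvmwrxqaz", "wmvpyd"
Position 1: wmr

wmr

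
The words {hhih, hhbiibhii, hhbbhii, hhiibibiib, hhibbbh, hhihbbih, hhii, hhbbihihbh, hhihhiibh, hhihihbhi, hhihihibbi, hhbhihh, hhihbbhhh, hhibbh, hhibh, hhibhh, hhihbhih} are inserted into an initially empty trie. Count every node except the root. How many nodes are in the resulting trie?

63

Insert word by word; a character creates a node only if that edge doesn't already exist:
  "hhih" → 4 new (h, h, i, h)
  "hhbiibhii" → prefix "hh" already present; 7 new (b, i, i, b, h, i, i)
  "hhbbhii" → prefix "hhb" already present; 4 new (b, h, i, i)
  "hhiibibiib" → prefix "hhi" already present; 7 new (i, b, i, b, i, i, b)
  "hhibbbh" → prefix "hhi" already present; 4 new (b, b, b, h)
  "hhihbbih" → prefix "hhih" already present; 4 new (b, b, i, h)
  "hhii" → prefix "hhii" already present; 0 new (none)
  "hhbbihihbh" → prefix "hhbb" already present; 6 new (i, h, i, h, b, h)
  "hhihhiibh" → prefix "hhih" already present; 5 new (h, i, i, b, h)
  "hhihihbhi" → prefix "hhih" already present; 5 new (i, h, b, h, i)
  "hhihihibbi" → prefix "hhihih" already present; 4 new (i, b, b, i)
  "hhbhihh" → prefix "hhb" already present; 4 new (h, i, h, h)
  "hhihbbhhh" → prefix "hhihbb" already present; 3 new (h, h, h)
  "hhibbh" → prefix "hhibb" already present; 1 new (h)
  "hhibh" → prefix "hhib" already present; 1 new (h)
  "hhibhh" → prefix "hhibh" already present; 1 new (h)
  "hhihbhih" → prefix "hhihb" already present; 3 new (h, i, h)
Total nodes = 4 + 7 + 4 + 7 + 4 + 4 + 0 + 6 + 5 + 5 + 4 + 4 + 3 + 1 + 1 + 1 + 3 = 63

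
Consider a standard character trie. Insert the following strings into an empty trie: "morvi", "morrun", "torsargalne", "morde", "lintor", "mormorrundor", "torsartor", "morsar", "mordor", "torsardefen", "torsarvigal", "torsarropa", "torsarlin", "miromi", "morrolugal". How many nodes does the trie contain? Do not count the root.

Insert word by word; a character creates a node only if that edge doesn't already exist:
  "morvi" → 5 new (m, o, r, v, i)
  "morrun" → prefix "mor" already present; 3 new (r, u, n)
  "torsargalne" → 11 new (t, o, r, s, a, r, g, a, l, n, e)
  "morde" → prefix "mor" already present; 2 new (d, e)
  "lintor" → 6 new (l, i, n, t, o, r)
  "mormorrundor" → prefix "mor" already present; 9 new (m, o, r, r, u, n, d, o, r)
  "torsartor" → prefix "torsar" already present; 3 new (t, o, r)
  "morsar" → prefix "mor" already present; 3 new (s, a, r)
  "mordor" → prefix "mord" already present; 2 new (o, r)
  "torsardefen" → prefix "torsar" already present; 5 new (d, e, f, e, n)
  "torsarvigal" → prefix "torsar" already present; 5 new (v, i, g, a, l)
  "torsarropa" → prefix "torsar" already present; 4 new (r, o, p, a)
  "torsarlin" → prefix "torsar" already present; 3 new (l, i, n)
  "miromi" → prefix "m" already present; 5 new (i, r, o, m, i)
  "morrolugal" → prefix "morr" already present; 6 new (o, l, u, g, a, l)
Total nodes = 5 + 3 + 11 + 2 + 6 + 9 + 3 + 3 + 2 + 5 + 5 + 4 + 3 + 5 + 6 = 72

72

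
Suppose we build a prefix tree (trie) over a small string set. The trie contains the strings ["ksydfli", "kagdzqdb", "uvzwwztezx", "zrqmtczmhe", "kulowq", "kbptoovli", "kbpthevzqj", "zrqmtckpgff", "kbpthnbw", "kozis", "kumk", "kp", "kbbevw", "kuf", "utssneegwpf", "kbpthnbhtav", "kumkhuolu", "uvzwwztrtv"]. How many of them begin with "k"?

Filter for entries beginning with "k":
Matches: "kagdzqdb", "kbbevw", "kbpthevzqj", "kbpthnbhtav", "kbpthnbw", "kbptoovli", "kozis", "kp", "ksydfli", "kuf", "kulowq", "kumk", "kumkhuolu"
Count: 13

13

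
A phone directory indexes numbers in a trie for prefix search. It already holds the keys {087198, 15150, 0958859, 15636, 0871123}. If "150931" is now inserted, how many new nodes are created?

4

Walking "150931" from the root, the first 2 characters ("15") follow existing edges; "0" is the first miss.
Each of the 4 remaining characters creates one node.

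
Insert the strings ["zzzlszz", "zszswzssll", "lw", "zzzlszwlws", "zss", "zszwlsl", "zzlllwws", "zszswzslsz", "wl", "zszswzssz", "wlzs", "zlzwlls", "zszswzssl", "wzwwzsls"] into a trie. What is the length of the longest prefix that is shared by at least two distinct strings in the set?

9

The deepest shared node is where two words last agree before diverging.
e.g. "zszswzssl" and "zszswzssll" share the prefix "zszswzssl" of length 9; no pair shares a longer one.
Longest shared-prefix length: 9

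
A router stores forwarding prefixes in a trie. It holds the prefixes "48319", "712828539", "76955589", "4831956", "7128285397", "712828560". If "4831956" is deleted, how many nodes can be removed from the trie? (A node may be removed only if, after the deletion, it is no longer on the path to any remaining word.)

2

After clearing the end-marker at "4831956", prune upward until reaching a node still needed by another word.
The suffix "56" (2 nodes) is used only by "4831956"; "48319" is itself a stored word, so pruning stops there.
Nodes removed: 2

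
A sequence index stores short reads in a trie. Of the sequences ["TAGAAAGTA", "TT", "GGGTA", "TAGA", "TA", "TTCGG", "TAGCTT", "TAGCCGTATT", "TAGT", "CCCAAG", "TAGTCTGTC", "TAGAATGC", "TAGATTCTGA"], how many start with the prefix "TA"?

9

Walk to "TA"; the words in its subtree are exactly those with that prefix.
Matches: "TA", "TAGA", "TAGAAAGTA", "TAGAATGC", "TAGATTCTGA", "TAGCCGTATT", "TAGCTT", "TAGT", "TAGTCTGTC"
Count: 9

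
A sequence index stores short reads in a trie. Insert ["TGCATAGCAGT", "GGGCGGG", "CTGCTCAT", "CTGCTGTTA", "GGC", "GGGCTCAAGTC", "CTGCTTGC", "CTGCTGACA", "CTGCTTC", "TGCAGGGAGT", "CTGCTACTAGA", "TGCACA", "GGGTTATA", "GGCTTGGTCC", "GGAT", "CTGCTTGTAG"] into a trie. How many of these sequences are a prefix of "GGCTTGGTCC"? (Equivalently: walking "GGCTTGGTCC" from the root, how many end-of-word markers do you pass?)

Walk "GGCTTGGTCC" from the root; an end-of-word marker is hit whenever a stored word is a prefix of "GGCTTGGTCC".
Prefixes of the query that are stored words: "GGC", "GGCTTGGTCC"
Count: 2

2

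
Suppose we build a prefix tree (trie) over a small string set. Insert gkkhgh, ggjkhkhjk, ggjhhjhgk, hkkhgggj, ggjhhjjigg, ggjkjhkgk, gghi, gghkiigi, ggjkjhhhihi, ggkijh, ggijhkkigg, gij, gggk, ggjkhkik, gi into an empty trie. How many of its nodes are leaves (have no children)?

A leaf is a node with no children — equivalently, the end of a word that is not a proper prefix of any other stored word.
Those words: "gggk", "gghi", "gghkiigi", "ggijhkkigg", "ggjhhjhgk", "ggjhhjjigg", "ggjkhkhjk", "ggjkhkik", "ggjkjhhhihi", "ggjkjhkgk", "ggkijh", "gij", "gkkhgh", "hkkhgggj"
Leaf count: 14

14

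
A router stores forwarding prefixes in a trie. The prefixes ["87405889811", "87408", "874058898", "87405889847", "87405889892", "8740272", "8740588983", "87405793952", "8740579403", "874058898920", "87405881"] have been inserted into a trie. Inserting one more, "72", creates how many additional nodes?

Nothing in the trie begins with "7"; the whole of "72" is new.
2 − 0 = 2 new nodes.

2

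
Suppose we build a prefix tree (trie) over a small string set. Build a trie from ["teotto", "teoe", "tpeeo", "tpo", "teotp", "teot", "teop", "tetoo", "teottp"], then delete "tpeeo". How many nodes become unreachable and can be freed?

After clearing the end-marker at "tpeeo", prune upward until reaching a node still needed by another word.
The suffix "eeo" (3 nodes) is used only by "tpeeo"; the node for "tp" still has the child "o", so pruning stops there.
Nodes removed: 3

3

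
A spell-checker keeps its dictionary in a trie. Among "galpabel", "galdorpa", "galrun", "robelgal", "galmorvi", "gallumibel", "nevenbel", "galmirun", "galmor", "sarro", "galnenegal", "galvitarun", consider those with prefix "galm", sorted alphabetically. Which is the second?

galmor

Filter for "galm…" and sort: "galmirun", "galmor", "galmorvi"
Position 2: galmor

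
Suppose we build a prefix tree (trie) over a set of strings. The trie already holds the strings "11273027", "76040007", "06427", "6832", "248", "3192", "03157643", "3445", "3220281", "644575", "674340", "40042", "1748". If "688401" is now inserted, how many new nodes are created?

4

The longest prefix of "688401" already in the trie is "68" (length 2).
Each of the 4 remaining characters creates one node.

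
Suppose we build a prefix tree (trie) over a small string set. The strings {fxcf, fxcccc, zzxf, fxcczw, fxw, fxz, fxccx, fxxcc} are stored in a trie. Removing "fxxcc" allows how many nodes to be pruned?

3

After clearing the end-marker at "fxxcc", prune upward until reaching a node still needed by another word.
The suffix "xcc" (3 nodes) is used only by "fxxcc"; the node for "fx" still has the child "c", so pruning stops there.
Nodes removed: 3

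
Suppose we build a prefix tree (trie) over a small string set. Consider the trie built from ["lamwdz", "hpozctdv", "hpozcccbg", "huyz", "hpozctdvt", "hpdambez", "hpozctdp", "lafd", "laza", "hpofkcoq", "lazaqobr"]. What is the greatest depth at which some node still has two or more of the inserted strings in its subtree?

Equivalently: take the maximum, over all pairs, of their longest common prefix length.
"hpozctdv" and "hpozctdvt" agree on "hpozctdv" (8 characters) before diverging; nothing deeper is shared.
Longest shared-prefix length: 8

8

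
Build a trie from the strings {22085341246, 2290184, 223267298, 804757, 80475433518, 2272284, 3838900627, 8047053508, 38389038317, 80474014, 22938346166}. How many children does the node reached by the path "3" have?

1

The children of the "3" node are the distinct next characters among strings starting with "3".
Distinct next characters after "3": 8.
That node has 1 child edge.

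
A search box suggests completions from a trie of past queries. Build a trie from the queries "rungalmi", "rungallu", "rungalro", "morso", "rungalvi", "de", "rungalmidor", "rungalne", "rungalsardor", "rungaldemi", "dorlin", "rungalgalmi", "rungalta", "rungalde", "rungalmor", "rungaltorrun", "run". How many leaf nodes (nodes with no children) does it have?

14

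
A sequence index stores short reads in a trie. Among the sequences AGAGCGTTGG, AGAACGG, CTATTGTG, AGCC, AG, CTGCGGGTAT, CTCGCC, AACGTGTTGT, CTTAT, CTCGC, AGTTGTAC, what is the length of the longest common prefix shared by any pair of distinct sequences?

The deepest shared node is where two words last agree before diverging.
"CTCGC" and "CTCGCC" agree on "CTCGC" (5 characters) before diverging; nothing deeper is shared.
Longest shared-prefix length: 5

5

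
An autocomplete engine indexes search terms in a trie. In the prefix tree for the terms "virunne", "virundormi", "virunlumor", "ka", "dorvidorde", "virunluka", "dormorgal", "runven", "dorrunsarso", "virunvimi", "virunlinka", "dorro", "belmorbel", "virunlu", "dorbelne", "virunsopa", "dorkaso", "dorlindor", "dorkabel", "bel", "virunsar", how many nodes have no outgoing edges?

19

Leaves are exactly the stored words that no other stored word extends.
Those words: "belmorbel", "dorbelne", "dorkabel", "dorkaso", "dorlindor", "dormorgal", "dorro", "dorrunsarso", "dorvidorde", "ka", "runven", "virundormi", "virunlinka", "virunluka", "virunlumor", "virunne", "virunsar", "virunsopa", "virunvimi"
Leaf count: 19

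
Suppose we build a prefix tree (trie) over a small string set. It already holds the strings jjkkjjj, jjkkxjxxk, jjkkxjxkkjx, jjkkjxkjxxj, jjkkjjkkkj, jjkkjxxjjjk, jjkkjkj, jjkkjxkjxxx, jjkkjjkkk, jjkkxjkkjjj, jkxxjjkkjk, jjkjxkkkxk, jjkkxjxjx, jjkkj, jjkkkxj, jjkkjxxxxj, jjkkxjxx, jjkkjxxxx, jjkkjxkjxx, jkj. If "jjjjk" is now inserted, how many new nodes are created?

The longest prefix of "jjjjk" already in the trie is "jj" (length 2).
Each of the 3 remaining characters creates one node.

3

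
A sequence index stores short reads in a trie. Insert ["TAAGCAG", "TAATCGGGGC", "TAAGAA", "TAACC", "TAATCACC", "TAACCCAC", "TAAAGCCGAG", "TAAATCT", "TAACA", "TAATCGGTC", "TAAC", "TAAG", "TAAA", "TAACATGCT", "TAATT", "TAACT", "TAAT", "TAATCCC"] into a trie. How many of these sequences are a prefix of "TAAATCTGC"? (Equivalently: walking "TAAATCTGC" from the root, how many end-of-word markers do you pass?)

Traverse "TAAATCTGC" character by character; count nodes along the way that are marked as word ends.
Prefixes of the query that are stored words: "TAAA", "TAAATCT"
Count: 2

2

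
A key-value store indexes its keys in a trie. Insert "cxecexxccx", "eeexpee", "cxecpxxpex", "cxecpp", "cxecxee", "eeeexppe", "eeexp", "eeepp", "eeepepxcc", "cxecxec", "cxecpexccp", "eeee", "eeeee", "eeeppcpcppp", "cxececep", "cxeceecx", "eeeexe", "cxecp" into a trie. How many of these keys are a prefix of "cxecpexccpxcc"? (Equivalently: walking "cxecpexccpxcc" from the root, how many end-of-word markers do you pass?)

Walk "cxecpexccpxcc" from the root; an end-of-word marker is hit whenever a stored word is a prefix of "cxecpexccpxcc".
Prefixes of the query that are stored words: "cxecp", "cxecpexccp"
Count: 2

2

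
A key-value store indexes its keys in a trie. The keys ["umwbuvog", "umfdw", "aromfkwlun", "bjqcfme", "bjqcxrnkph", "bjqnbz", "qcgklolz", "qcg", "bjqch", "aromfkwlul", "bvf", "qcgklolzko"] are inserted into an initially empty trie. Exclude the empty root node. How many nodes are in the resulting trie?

Count nodes per top-level branch (shared prefixes stored once):
  'a'-branch (aromfkwlul, aromfkwlun): 11 nodes
  'b'-branch (bjqcfme, bjqch, bjqcxrnkph, bjqnbz, bvf): 19 nodes
  'q'-branch (qcg, qcgklolz, qcgklolzko): 10 nodes
  'u'-branch (umfdw, umwbuvog): 11 nodes
Sum: 51

51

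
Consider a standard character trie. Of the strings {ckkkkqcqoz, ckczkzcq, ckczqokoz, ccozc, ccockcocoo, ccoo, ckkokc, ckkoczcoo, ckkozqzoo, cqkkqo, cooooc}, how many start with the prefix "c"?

11

Walk to "c"; the words in its subtree are exactly those with that prefix.
Words under "c": ccockcocoo, ccoo, ccozc, ckczkzcq, ckczqokoz, ckkkkqcqoz, ckkoczcoo, ckkokc, ckkozqzoo, cooooc, cqkkqo
Count: 11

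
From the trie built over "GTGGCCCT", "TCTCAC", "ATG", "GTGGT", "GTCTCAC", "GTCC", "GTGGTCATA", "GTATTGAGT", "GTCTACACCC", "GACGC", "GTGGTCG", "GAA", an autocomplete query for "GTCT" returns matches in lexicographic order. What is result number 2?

GTCTCAC

Filter for "GTCT…" and sort: "GTCTACACCC", "GTCTCAC"
Position 2: GTCTCAC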